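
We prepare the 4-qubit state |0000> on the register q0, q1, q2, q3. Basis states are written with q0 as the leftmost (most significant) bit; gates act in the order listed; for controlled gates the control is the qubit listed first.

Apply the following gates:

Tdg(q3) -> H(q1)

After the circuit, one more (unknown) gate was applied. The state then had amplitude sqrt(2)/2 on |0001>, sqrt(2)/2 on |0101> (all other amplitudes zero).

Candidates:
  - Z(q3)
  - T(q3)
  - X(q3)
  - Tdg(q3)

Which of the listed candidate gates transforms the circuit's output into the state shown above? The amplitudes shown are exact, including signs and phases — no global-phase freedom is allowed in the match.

It was X(q3) that produced the state shown.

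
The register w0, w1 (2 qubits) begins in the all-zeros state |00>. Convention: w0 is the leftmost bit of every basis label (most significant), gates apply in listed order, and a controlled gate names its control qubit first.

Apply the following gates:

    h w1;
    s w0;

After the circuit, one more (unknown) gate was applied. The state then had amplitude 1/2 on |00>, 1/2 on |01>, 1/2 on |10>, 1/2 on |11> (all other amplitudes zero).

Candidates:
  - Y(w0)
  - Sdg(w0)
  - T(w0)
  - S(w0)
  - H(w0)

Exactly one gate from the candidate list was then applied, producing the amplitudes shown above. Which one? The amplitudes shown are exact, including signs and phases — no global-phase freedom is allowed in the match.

The applied gate was H(w0).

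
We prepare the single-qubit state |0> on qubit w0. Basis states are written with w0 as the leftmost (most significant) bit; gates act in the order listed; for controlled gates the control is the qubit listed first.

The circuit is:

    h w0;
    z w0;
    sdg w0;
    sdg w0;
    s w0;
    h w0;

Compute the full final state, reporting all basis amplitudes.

After the circuit, the state carries amplitude 1/2 + I/2 on |0>, 1/2 - I/2 on |1>.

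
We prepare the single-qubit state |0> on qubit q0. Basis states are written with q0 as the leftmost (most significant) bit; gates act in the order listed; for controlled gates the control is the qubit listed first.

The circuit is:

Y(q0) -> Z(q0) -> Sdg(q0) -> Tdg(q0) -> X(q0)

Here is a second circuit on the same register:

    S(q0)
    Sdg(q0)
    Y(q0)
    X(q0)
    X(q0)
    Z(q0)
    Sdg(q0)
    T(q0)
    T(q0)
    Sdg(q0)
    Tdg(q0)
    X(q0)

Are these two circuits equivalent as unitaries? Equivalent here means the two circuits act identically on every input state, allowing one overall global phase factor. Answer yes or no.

Yes — the two circuits implement the same unitary up to a global phase.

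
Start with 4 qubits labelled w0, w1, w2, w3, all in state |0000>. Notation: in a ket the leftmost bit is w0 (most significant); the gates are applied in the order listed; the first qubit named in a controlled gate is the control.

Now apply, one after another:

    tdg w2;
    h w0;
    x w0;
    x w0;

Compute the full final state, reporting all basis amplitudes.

The resulting statevector has amplitude sqrt(2)/2 on |0000>, sqrt(2)/2 on |1000>, and 0 on every other basis state. Key observation: steps 3-4 multiply out to the identity, so the circuit reduces to the remaining gates.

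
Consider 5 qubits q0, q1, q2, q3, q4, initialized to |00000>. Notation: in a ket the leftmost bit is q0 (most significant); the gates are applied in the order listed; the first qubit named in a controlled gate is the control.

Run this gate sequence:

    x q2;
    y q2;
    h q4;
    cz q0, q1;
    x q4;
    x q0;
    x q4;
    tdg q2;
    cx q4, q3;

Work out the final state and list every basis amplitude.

The resulting statevector has amplitude -sqrt(2)*I/2 on |10000>, -sqrt(2)*I/2 on |10011>, and 0 on every other basis state.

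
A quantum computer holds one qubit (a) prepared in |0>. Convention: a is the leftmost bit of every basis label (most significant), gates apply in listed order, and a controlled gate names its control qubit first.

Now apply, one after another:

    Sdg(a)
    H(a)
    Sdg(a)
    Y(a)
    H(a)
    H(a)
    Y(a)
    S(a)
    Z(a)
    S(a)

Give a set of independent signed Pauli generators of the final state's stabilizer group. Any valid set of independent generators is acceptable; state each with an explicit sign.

The final state is stabilized by the group generated by -Y; other independent generating sets are equally valid. Key observation: steps 3-8 multiply out to the identity, so the circuit reduces to the remaining gates.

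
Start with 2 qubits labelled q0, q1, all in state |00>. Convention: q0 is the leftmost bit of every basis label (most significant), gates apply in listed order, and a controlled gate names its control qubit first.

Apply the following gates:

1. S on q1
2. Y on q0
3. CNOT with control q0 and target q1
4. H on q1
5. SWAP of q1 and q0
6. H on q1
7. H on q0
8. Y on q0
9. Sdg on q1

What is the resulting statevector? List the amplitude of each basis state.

The final amplitudes are sqrt(2)/2 on |00>, sqrt(2)*I/2 on |01>, 0 on |10>, 0 on |11>.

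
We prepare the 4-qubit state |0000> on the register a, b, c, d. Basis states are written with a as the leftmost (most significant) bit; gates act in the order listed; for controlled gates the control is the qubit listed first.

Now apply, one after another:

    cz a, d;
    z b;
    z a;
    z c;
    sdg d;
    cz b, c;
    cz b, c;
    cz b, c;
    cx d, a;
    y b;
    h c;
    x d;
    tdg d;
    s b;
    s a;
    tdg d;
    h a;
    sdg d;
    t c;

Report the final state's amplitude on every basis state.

The resulting statevector has amplitude 1/2 on |0101>, exp(I*pi/4)/2 on |0111>, 1/2 on |1101>, exp(I*pi/4)/2 on |1111>, and 0 on every other basis state. Key observation: gates 7-8 undo each other exactly, leaving only the rest of the circuit to track.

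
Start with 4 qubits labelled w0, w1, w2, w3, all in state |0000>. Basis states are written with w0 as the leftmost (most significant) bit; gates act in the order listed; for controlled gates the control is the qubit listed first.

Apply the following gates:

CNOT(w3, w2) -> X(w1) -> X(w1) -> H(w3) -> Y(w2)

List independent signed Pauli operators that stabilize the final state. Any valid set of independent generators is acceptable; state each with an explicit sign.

The stabilizer group can be generated by +IIIX, +ZIII, +IZII, -IIZI, among other valid generating sets. Key observation: the block from step 2 through step 3 cancels to the identity and can be dropped.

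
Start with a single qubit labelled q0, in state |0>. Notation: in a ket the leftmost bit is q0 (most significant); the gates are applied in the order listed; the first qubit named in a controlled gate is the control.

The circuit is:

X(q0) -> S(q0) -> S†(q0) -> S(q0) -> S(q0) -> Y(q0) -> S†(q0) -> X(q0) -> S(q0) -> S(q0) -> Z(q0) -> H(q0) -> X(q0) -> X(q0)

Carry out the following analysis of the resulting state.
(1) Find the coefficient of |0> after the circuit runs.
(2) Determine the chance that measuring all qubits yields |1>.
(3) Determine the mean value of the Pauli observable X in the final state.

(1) The final state's coefficient on |0> equals sqrt(2)*I/2.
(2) A full measurement returns |1> with probability 1/2.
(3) In the final state, X has expectation -1.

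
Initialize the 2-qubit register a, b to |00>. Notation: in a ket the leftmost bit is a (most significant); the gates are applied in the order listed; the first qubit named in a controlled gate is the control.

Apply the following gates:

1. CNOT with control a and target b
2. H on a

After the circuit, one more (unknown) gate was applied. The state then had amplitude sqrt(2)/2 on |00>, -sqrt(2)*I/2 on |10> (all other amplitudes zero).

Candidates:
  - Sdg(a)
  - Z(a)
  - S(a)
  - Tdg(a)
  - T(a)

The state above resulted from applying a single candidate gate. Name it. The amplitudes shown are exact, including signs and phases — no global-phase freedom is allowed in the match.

The unique candidate consistent with the amplitudes is Sdg(a).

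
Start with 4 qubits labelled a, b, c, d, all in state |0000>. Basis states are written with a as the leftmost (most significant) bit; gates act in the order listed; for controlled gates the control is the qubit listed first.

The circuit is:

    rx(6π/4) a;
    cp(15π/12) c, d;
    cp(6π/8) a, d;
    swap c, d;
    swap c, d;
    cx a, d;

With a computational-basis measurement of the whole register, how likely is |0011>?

Outcome |0011> occurs with probability 0. Key observation: the block from step 4 through step 5 cancels to the identity and can be dropped.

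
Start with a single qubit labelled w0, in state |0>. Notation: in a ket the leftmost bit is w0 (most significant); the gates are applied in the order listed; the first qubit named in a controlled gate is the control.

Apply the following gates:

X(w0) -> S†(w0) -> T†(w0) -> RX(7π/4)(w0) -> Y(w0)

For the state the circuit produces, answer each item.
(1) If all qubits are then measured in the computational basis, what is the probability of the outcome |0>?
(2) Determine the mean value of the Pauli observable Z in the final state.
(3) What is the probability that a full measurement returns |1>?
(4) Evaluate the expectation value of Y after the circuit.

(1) Outcome |0> occurs with probability sqrt(2)/4 + 1/2.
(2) The observable Z averages to sqrt(2)/2.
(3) Outcome |1> occurs with probability 1/2 - sqrt(2)/4.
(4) The expectation value of Y is -sqrt(2)/2.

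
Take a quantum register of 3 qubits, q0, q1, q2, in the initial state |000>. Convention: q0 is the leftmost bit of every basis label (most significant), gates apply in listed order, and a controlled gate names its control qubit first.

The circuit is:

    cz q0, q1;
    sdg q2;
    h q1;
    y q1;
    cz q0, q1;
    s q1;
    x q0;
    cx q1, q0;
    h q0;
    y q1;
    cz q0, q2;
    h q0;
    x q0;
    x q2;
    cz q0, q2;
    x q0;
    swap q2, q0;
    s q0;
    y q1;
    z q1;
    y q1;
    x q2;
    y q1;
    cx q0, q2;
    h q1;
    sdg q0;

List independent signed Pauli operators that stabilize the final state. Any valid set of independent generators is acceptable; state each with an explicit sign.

One valid set of independent stabilizer generators is -IXZ, +IZY, -ZII (any independent generating set of the same group is equally correct).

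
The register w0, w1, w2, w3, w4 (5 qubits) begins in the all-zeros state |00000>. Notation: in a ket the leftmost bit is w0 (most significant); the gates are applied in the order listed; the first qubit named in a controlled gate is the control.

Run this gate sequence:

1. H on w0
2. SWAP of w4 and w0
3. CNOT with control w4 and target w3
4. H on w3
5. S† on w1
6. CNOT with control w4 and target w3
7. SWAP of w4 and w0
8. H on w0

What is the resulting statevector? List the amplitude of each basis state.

The final amplitudes are sqrt(2)/2 on |00010>, sqrt(2)/2 on |10000>, and 0 on every other basis state.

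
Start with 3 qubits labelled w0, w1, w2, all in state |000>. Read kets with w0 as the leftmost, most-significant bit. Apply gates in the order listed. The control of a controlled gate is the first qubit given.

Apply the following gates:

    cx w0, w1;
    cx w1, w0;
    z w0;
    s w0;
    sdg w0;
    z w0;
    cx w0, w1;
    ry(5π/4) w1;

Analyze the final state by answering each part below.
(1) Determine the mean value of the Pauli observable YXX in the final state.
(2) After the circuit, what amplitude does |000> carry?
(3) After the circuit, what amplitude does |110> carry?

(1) The expectation value of YXX is 0. Key observation: gates 3-6 undo each other exactly, leaving only the rest of the circuit to track.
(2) The final state's coefficient on |000> equals -sqrt(2 - sqrt(2))/2.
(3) The amplitude on |110> is 0.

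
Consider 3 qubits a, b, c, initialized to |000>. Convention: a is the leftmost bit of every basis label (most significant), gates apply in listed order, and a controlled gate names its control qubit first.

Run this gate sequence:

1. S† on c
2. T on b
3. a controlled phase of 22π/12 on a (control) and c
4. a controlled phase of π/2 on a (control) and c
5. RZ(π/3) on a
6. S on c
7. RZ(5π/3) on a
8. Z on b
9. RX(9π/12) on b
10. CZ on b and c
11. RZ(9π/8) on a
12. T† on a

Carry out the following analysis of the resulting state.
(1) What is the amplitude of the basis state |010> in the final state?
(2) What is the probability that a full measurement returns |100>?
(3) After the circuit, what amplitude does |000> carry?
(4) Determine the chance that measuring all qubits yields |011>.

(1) The final state's coefficient on |010> equals -sqrt(sqrt(2) + 2)*exp(15*I*pi/16)/2.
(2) The probability of measuring |100> is 0.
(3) The final state's coefficient on |000> equals sqrt(2 - sqrt(2))*exp(7*I*pi/16)/2.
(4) Outcome |011> occurs with probability 0.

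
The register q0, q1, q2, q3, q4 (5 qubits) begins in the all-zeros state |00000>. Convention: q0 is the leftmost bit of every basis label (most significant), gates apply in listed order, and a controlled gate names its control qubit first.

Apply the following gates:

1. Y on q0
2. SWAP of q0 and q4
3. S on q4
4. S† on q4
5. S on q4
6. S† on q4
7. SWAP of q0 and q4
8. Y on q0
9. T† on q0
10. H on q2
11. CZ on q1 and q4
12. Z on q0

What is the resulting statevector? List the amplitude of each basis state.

After the circuit, the state carries amplitude sqrt(2)/2 on |00000>, sqrt(2)/2 on |00100>, and 0 on every other basis state.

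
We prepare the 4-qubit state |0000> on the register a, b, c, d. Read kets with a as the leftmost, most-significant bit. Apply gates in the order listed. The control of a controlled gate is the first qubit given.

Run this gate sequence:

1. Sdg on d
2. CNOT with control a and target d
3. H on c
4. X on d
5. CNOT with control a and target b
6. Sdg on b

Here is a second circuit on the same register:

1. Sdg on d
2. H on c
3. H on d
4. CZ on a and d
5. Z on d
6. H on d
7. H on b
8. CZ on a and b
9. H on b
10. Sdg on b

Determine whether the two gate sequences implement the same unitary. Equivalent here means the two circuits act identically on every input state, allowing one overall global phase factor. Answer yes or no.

Yes, they are equivalent — the unitaries differ by at most a global phase.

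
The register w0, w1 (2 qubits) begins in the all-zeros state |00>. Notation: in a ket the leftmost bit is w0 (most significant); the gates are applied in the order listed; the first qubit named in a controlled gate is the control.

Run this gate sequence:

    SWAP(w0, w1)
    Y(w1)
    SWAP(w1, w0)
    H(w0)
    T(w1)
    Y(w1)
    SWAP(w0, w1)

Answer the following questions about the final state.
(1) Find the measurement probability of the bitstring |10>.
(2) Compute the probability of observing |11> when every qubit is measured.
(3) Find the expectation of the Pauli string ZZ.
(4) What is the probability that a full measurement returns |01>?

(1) The probability of measuring |10> is 1/2.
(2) Outcome |11> occurs with probability 1/2.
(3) The observable ZZ averages to 0.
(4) Outcome |01> occurs with probability 0.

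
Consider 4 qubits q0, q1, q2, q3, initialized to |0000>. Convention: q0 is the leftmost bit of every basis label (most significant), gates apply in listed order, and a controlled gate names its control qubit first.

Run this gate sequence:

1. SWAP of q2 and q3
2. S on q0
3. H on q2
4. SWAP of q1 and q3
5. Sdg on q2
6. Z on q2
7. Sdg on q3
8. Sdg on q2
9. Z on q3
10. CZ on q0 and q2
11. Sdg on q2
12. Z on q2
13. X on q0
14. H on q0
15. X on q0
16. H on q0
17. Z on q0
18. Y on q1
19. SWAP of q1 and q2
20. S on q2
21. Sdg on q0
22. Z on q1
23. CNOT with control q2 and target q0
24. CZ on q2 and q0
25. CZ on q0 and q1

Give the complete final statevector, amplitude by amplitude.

The resulting statevector has amplitude sqrt(2)*I/2 on |0010>, sqrt(2)/2 on |0110>, and 0 on every other basis state.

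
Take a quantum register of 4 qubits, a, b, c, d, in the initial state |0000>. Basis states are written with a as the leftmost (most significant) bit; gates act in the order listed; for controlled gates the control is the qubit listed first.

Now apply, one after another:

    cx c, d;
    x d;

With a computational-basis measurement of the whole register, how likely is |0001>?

A full measurement returns |0001> with probability 1.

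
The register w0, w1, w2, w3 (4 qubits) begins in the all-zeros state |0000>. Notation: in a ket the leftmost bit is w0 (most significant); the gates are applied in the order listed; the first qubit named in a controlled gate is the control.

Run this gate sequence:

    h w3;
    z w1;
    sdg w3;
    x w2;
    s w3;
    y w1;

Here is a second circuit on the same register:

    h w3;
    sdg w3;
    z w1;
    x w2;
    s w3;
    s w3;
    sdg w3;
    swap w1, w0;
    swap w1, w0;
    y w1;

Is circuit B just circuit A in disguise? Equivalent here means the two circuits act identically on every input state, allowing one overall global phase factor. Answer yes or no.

Yes: on every input state the two circuits agree up to one overall phase factor.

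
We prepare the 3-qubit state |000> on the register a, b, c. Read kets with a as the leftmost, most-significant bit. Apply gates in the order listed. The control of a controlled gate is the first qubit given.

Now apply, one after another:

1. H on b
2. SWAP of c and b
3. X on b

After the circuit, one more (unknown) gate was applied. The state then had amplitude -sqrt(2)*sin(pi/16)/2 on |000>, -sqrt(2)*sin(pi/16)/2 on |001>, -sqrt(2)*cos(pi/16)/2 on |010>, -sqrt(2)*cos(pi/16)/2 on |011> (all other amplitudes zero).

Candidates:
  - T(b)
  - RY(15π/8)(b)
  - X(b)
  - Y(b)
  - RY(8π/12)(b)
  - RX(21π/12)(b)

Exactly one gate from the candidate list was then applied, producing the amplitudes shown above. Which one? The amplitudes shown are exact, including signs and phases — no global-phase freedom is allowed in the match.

The unique candidate consistent with the amplitudes is RY(15π/8)(b).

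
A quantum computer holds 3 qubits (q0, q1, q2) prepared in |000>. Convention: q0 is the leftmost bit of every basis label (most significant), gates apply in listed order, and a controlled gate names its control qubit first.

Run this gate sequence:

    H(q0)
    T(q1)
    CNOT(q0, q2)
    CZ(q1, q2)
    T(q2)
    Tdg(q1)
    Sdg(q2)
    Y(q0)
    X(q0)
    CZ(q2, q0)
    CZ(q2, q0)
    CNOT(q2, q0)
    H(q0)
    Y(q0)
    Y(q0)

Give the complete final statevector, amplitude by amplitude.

The final amplitudes are I/2 on |000>, -exp(I*pi/4)/2 on |001>, 0 on |010>, 0 on |011>, I/2 on |100>, -exp(I*pi/4)/2 on |101>, 0 on |110>, 0 on |111>.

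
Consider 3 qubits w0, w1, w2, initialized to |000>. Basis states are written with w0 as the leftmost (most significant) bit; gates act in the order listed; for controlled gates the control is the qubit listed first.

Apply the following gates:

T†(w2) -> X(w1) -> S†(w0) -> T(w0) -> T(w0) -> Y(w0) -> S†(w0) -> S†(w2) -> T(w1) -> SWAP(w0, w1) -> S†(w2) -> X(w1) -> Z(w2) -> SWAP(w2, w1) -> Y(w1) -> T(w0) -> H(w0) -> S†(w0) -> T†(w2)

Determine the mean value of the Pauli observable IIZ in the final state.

In the final state, IIZ has expectation 1.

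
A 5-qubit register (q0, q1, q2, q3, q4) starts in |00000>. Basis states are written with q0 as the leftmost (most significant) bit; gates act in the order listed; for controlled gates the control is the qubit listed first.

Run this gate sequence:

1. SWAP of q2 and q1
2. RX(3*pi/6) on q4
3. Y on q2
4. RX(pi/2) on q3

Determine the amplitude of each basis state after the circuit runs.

The resulting statevector has amplitude I/2 on |00100>, 1/2 on |00101>, 1/2 on |00110>, -I/2 on |00111>, and 0 on every other basis state.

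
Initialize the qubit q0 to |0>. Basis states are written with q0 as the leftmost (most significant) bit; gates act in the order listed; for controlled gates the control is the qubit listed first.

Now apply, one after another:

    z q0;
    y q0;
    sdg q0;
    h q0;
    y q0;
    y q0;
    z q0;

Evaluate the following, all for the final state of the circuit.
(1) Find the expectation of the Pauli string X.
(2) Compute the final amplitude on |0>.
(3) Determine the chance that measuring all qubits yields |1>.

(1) The expectation value of X is 1.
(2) |0> carries amplitude sqrt(2)/2 in the final state.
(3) Outcome |1> occurs with probability 1/2.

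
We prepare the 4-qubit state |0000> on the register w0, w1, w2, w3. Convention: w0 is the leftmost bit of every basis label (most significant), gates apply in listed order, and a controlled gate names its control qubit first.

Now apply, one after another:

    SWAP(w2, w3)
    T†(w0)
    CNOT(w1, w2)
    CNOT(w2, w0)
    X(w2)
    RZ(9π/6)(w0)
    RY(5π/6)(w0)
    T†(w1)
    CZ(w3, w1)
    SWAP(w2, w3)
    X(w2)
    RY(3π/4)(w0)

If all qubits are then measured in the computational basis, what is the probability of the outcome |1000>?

A full measurement returns |1000> with probability 0.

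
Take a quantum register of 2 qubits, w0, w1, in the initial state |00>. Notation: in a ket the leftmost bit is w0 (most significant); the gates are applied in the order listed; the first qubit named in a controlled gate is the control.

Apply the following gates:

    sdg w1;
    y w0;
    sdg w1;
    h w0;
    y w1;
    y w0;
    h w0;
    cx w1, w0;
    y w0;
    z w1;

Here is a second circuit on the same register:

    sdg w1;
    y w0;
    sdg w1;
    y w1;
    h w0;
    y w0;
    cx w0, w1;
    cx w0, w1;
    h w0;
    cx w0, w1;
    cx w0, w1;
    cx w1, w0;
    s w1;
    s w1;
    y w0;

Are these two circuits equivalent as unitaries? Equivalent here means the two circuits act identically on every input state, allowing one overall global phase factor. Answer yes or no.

Yes — the two circuits implement the same unitary up to a global phase.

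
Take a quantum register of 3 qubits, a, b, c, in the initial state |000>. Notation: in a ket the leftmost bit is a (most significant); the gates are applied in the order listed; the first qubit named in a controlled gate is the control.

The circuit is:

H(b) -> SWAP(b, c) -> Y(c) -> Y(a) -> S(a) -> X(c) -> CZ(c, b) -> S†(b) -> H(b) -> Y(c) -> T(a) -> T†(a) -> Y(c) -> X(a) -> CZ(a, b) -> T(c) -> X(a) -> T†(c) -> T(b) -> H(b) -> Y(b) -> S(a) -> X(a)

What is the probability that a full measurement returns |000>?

The probability of measuring |000> is 1/4 - sqrt(2)/8. Key observation: gates 10-13 undo each other exactly, leaving only the rest of the circuit to track.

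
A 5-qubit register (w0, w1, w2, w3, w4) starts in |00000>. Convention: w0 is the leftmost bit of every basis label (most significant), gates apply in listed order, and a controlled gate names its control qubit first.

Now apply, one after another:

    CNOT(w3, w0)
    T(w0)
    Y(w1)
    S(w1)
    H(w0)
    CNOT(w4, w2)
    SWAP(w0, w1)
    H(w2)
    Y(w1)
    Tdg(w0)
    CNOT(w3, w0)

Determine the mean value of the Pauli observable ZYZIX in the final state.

In the final state, ZYZIX has expectation 0.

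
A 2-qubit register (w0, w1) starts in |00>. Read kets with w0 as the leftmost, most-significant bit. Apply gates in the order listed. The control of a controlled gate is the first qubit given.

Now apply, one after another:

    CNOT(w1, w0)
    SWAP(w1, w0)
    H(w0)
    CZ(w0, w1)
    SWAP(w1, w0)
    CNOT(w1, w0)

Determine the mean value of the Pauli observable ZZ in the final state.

In the final state, ZZ has expectation 1.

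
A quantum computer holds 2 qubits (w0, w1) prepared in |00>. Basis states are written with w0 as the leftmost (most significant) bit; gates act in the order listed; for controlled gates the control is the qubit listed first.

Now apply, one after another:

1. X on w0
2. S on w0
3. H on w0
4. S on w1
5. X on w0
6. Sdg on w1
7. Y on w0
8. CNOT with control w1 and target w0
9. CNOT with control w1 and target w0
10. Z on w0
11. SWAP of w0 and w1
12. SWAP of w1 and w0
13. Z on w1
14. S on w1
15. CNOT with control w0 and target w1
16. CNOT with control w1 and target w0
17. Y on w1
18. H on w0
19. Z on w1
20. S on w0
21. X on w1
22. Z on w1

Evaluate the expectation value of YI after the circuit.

In the final state, YI has expectation 1.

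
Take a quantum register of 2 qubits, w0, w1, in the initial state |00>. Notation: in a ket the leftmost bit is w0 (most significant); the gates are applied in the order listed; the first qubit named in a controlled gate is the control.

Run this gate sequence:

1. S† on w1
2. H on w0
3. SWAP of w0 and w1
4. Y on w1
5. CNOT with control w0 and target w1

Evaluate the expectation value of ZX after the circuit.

In the final state, ZX has expectation -1.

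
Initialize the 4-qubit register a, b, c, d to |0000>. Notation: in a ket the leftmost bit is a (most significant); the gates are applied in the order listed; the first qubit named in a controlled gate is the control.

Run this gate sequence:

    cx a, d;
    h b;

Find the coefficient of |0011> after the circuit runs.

The amplitude on |0011> is 0.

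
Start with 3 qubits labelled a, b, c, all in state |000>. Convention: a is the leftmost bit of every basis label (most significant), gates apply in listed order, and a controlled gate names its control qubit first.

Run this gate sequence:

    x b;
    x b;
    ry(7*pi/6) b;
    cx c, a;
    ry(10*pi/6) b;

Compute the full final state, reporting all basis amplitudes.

The resulting statevector has amplitude -sqrt(6)/4 + sqrt(2)/4 on |000>, -sqrt(6)/4 - sqrt(2)/4 on |010>, and 0 on every other basis state.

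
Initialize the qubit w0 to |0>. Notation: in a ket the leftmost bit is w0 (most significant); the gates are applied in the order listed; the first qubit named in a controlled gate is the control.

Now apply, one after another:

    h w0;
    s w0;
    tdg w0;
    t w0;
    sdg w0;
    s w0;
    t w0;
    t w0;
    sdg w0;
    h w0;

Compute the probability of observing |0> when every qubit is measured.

Outcome |0> occurs with probability 1/2.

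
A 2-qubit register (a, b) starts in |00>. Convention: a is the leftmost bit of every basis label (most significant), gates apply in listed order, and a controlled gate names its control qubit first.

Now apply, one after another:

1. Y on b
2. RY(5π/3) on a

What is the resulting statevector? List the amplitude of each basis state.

The resulting statevector has amplitude 0 on |00>, -sqrt(3)*I/2 on |01>, 0 on |10>, I/2 on |11>.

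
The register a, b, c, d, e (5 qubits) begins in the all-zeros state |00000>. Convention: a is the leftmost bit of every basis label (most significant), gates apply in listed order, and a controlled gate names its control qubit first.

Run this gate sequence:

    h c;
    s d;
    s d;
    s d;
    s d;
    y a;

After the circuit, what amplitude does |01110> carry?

The amplitude on |01110> is 0. Key observation: steps 2-5 multiply out to the identity, so the circuit reduces to the remaining gates.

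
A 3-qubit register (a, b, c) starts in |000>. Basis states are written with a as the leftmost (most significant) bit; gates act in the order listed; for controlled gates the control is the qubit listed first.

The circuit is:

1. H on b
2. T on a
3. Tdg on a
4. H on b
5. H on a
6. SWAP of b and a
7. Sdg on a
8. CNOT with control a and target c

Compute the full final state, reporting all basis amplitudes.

The final amplitudes are sqrt(2)/2 on |000>, sqrt(2)/2 on |010>, and 0 on every other basis state. Key observation: the block from step 1 through step 4 cancels to the identity and can be dropped.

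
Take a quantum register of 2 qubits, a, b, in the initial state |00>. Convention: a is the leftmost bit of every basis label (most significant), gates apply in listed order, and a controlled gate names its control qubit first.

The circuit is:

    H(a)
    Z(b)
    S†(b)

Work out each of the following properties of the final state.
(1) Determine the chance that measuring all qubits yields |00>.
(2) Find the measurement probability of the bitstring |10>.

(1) The probability of measuring |00> is 1/2.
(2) The probability of measuring |10> is 1/2.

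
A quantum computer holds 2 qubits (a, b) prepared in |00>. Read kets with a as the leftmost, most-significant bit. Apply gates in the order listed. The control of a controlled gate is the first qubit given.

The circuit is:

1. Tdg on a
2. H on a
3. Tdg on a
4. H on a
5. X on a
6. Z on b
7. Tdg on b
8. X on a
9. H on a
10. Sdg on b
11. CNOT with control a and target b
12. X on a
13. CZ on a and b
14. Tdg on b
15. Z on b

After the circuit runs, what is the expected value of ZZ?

The expectation value of ZZ is -1.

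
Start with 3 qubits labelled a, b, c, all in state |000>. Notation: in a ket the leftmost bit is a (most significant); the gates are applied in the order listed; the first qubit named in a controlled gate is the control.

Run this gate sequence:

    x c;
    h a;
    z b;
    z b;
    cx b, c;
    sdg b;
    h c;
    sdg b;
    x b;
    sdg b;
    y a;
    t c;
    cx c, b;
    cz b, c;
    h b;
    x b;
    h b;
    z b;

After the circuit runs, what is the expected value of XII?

In the final state, XII has expectation -1. Key observation: the block from step 15 through step 18 cancels to the identity and can be dropped.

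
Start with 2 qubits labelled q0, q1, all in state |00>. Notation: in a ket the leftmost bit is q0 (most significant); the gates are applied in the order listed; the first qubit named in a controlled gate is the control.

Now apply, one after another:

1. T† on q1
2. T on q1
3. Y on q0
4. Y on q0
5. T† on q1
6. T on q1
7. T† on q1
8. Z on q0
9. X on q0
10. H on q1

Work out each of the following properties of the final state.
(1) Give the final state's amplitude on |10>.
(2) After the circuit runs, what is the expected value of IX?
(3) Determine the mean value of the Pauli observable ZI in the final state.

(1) The amplitude on |10> is sqrt(2)/2. Key observation: steps 1-6 multiply out to the identity, so the circuit reduces to the remaining gates.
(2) The observable IX averages to 1.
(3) In the final state, ZI has expectation -1.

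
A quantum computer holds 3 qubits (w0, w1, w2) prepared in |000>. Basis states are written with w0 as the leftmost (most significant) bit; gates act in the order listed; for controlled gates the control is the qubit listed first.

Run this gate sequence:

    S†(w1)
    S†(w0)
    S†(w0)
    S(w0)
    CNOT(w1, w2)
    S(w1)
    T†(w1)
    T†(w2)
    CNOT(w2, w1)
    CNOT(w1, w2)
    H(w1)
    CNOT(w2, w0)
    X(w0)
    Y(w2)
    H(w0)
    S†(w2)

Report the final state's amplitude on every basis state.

The resulting statevector has amplitude 0 on |000>, 1/2 on |001>, 0 on |010>, 1/2 on |011>, 0 on |100>, -1/2 on |101>, 0 on |110>, -1/2 on |111>.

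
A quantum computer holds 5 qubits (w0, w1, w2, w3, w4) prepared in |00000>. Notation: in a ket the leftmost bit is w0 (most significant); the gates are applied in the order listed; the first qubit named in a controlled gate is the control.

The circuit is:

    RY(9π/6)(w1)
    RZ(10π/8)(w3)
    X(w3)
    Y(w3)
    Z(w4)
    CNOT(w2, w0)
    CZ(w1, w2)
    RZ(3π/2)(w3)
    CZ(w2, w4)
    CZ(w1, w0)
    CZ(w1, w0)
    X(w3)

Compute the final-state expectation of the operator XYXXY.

The observable XYXXY averages to 0. Key observation: steps 10-11 multiply out to the identity, so the circuit reduces to the remaining gates.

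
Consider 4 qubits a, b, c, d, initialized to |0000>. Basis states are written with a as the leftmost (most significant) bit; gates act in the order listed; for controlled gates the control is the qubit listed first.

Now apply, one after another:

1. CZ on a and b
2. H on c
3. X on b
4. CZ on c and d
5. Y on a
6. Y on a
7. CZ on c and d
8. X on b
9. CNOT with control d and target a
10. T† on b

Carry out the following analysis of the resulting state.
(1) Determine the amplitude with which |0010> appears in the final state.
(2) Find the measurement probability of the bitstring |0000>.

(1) |0010> carries amplitude sqrt(2)/2 in the final state. Key observation: steps 3-8 multiply out to the identity, so the circuit reduces to the remaining gates.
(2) The probability of measuring |0000> is 1/2.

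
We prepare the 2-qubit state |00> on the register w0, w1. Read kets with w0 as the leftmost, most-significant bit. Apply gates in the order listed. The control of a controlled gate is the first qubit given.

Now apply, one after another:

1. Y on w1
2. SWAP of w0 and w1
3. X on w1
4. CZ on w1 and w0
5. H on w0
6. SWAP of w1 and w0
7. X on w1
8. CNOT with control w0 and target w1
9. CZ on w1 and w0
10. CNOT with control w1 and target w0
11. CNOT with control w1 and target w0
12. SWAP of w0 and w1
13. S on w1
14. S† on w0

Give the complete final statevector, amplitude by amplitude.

After the circuit, the state carries amplitude 0 on |00>, sqrt(2)/2 on |01>, 0 on |10>, -sqrt(2)*I/2 on |11>.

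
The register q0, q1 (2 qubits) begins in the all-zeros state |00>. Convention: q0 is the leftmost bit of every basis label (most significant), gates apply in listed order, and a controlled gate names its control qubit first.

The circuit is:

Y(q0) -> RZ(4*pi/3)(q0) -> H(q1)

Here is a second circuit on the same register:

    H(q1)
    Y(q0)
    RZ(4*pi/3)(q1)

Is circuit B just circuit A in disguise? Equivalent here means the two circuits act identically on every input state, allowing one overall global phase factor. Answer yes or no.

No, they are not equivalent — no single phase factor reconciles the two unitaries.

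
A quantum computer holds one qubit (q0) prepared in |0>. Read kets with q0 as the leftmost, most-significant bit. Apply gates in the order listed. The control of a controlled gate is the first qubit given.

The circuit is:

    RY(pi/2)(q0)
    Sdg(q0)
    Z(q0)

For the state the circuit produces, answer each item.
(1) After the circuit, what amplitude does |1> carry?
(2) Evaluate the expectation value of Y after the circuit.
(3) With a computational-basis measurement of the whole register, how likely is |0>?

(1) The amplitude on |1> is sqrt(2)*I/2.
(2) The observable Y averages to 1.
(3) Outcome |0> occurs with probability 1/2.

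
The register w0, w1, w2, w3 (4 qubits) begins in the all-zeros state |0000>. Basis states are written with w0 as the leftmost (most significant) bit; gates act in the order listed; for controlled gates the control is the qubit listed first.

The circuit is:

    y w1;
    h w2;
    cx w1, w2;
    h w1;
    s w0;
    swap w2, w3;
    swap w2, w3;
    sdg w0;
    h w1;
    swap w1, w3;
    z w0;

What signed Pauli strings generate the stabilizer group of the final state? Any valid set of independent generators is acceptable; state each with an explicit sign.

The final state is stabilized by the group generated by +IIXI, +ZIII, +IZII, -IIIZ; other independent generating sets are equally valid.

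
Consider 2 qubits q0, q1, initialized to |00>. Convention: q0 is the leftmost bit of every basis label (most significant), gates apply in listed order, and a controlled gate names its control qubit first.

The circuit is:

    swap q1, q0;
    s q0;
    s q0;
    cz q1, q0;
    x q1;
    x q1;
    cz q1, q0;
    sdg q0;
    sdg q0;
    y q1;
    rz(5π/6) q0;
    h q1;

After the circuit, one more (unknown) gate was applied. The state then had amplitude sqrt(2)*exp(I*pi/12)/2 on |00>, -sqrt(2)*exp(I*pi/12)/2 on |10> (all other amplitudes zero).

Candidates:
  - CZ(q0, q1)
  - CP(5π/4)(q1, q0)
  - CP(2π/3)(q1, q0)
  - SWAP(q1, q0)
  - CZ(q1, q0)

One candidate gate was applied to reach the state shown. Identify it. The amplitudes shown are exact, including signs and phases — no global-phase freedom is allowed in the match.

It was SWAP(q1, q0) that produced the state shown. Key observation: gates 2-9 undo each other exactly, leaving only the rest of the circuit to track.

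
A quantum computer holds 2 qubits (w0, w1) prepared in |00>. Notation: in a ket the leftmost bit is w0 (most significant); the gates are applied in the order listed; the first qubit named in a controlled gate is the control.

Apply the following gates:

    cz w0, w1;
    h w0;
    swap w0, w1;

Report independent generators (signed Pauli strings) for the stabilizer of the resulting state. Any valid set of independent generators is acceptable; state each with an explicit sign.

The final state is stabilized by the group generated by +IX, +ZI; other independent generating sets are equally valid.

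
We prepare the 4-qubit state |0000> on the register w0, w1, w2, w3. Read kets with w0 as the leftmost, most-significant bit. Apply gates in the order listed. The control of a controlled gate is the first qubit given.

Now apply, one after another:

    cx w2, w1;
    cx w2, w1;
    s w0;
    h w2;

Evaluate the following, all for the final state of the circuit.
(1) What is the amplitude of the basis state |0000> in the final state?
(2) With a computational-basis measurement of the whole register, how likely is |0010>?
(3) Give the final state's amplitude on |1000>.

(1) The amplitude on |0000> is sqrt(2)/2. Key observation: steps 1-2 multiply out to the identity, so the circuit reduces to the remaining gates.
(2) The probability of measuring |0010> is 1/2.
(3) |1000> carries amplitude 0 in the final state.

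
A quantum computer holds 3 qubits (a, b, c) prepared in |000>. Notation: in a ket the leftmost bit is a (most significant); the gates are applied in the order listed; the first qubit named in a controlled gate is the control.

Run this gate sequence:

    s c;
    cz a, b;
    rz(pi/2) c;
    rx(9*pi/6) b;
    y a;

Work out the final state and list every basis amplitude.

After the circuit, the state carries amplitude -sqrt(2)*exp(I*pi/4)/2 on |100>, -sqrt(2)*exp(3*I*pi/4)/2 on |110>, and 0 on every other basis state.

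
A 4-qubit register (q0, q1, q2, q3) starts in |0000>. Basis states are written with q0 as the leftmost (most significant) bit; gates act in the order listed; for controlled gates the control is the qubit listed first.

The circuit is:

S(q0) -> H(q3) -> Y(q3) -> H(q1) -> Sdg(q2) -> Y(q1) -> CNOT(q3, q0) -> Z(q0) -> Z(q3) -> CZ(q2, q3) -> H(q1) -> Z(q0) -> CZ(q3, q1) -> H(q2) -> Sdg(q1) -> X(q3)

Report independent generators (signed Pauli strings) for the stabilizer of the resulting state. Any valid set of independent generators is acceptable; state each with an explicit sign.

The final state is stabilized by the group generated by -XIIX, +IIXI, -ZIIZ, -IZII; other independent generating sets are equally valid.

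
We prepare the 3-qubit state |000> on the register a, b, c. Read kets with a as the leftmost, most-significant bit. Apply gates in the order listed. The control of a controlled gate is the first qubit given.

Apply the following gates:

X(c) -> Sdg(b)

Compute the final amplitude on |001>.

|001> carries amplitude 1 in the final state.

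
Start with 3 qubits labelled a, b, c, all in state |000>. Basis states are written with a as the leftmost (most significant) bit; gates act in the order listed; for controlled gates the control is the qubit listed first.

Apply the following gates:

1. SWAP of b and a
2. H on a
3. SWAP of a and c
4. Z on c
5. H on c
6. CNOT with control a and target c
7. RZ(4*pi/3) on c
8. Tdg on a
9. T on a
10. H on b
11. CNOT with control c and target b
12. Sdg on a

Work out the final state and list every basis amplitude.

After the circuit, the state carries amplitude sqrt(2)*exp(2*I*pi/3)/2 on |001>, sqrt(2)*exp(2*I*pi/3)/2 on |011>, and 0 on every other basis state.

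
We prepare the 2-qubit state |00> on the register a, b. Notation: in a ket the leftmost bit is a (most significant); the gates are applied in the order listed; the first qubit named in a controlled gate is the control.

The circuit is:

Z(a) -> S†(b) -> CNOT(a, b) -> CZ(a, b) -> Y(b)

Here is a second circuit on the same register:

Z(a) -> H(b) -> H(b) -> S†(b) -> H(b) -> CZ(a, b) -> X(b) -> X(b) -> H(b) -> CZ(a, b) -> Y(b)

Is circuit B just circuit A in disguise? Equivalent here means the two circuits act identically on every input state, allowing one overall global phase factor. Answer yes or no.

Yes: on every input state the two circuits agree up to one overall phase factor.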